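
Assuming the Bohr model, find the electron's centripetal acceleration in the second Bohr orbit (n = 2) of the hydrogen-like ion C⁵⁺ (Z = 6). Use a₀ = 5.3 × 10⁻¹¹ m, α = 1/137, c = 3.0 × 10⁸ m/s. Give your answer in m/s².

1.2 × 10²⁴ m/s²

r = n²a₀/Z = 3.5 × 10⁻¹¹ m, v = Zαc/n = 6.6 × 10⁶ m/s
a = v²/r = (6.6 × 10⁶)² / 3.5 × 10⁻¹¹ = 1.2 × 10²⁴ m/s²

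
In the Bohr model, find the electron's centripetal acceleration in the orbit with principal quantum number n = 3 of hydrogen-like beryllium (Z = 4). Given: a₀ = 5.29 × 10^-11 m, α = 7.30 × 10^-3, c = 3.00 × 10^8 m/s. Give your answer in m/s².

7.16 × 10^22 m/s²

r = n²a₀/Z = 1.19 × 10^-10 m, v = Zαc/n = 2.92 × 10^6 m/s
a = v²/r = (2.92 × 10^6)² / 1.19 × 10^-10 = 7.16 × 10^22 m/s²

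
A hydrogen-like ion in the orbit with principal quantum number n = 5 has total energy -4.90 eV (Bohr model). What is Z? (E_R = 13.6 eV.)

3

E_n = −E_R Z²/n² ⇒ Z² = −E_n n²/E_R = 4.90 × 5² / 13.6 ≈ 9.01
Z = 3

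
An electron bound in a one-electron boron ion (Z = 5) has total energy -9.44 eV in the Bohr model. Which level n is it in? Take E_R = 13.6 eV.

E_n = −E_R Z²/n² ⇒ n² = E_R Z²/(−E_n) = 13.6 × 5² / 9.44 ≈ 36.02
n = 6

6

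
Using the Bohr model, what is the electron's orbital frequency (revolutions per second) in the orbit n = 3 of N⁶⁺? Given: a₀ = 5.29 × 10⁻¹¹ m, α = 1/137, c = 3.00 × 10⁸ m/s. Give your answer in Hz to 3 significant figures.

1.20 × 10¹⁶ Hz

r = n²a₀/Z = 6.80 × 10⁻¹¹ m, v = Zαc/n = 5.11 × 10⁶ m/s
f = v/(2πr) = 1.20 × 10¹⁶ Hz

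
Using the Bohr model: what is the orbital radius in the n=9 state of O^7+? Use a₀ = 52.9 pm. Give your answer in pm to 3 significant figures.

536 pm

r_n = n²a₀/Z = 9² × 52.9 / 8
    = 81 × 52.9 / 8 = 536 pm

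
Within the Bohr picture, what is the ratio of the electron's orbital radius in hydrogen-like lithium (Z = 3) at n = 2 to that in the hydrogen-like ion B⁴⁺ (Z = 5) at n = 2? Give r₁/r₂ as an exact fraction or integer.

r ∝ Z^-1 · n^2
r₁/r₂ = (3/5)^-1 · (2/2)^2 = 5/3

5/3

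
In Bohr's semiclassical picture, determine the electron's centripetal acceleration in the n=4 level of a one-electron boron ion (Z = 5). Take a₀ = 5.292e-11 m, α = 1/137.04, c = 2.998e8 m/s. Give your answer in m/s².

4.416e22 m/s²

r = n²a₀/Z = 1.693e-10 m, v = Zαc/n = 2.735e6 m/s
a = v²/r = (2.735e6)² / 1.693e-10 = 4.416e22 m/s²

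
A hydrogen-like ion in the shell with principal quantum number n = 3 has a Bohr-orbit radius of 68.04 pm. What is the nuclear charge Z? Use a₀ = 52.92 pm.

r_n = n²a₀/Z ⇒ Z = n²a₀/r = 3² × 52.92 / 68.04 ≈ 7.00
Z = 7

7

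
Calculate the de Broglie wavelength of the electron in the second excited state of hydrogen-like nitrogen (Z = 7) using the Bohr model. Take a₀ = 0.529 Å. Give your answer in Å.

1.42 Å

The Bohr quantisation condition is nλ = 2πr_n.
r_n = n²a₀/Z = 0.680 Å
λ = 2πr_n/n = 2π·0.680/3 = 1.42 Å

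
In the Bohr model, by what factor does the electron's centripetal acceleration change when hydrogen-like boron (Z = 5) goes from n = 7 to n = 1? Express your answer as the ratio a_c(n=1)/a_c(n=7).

2401

a_c ∝ Z^3 · n^-4; with Z fixed, a_c ∝ n^-4.
a_c(n=1)/a_c(n=7) = (1/7)^-4 = 2401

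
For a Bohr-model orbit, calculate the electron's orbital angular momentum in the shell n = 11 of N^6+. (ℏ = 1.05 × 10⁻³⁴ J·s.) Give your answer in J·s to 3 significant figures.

L_n = nℏ = 11 × 1.05 × 10⁻³⁴ = 1.16 × 10⁻³³ J·s

1.16 × 10⁻³³ J·s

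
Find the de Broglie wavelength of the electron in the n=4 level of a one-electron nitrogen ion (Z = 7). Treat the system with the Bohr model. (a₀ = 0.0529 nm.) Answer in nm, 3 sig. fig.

0.190 nm

The Bohr quantisation condition is nλ = 2πr_n.
r_n = n²a₀/Z = 0.121 nm
λ = 2πr_n/n = 2π·0.121/4 = 0.190 nm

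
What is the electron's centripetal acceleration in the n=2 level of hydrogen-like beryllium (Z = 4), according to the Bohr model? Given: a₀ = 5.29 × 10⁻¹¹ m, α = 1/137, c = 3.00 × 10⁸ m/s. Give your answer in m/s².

r = n²a₀/Z = 5.29 × 10⁻¹¹ m, v = Zαc/n = 4.38 × 10⁶ m/s
a = v²/r = (4.38 × 10⁶)² / 5.29 × 10⁻¹¹ = 3.63 × 10²³ m/s²

3.63 × 10²³ m/s²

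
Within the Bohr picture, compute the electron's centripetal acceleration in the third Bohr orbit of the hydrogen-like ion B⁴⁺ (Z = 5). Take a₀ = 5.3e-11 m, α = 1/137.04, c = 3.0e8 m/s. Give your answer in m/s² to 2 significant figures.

1.4e23 m/s²

r = n²a₀/Z = 9.5e-11 m, v = Zαc/n = 3.6e6 m/s
a = v²/r = (3.6e6)² / 9.5e-11 = 1.4e23 m/s²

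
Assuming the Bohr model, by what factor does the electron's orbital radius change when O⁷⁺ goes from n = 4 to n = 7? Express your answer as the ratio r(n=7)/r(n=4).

r ∝ Z^-1 · n^2; with Z fixed, r ∝ n^2.
r(n=7)/r(n=4) = (7/4)^2 = 49/16

49/16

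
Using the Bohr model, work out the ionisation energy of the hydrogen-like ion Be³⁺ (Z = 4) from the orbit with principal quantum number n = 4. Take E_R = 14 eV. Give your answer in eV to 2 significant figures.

14 eV

E_n = −E_R·Z²/n² = −14 × 4²/4² eV = -14 eV
Ionisation energy = −E_n = 14 eV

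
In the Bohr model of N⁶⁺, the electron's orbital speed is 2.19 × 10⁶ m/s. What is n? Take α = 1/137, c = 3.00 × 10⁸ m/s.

v_n = Zαc/n ⇒ n = Zαc/v = 7 × 0.00730 × 3.00 × 10⁸ / 2.19 × 10⁶ ≈ 7.00
n = 7

7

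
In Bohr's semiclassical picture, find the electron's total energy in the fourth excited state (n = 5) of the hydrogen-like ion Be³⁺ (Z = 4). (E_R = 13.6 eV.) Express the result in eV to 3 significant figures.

E_n = −E_R·Z²/n² = −13.6 × 4²/5² = -8.70 eV

-8.70 eV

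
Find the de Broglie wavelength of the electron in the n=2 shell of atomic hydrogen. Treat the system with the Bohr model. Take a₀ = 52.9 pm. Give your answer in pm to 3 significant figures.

The Bohr quantisation condition is nλ = 2πr_n.
r_n = n²a₀/Z = 212 pm
λ = 2πr_n/n = 2π·212/2 = 665 pm

665 pm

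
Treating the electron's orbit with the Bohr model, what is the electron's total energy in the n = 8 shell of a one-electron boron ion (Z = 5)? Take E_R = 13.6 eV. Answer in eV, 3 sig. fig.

-5.31 eV

E_n = −E_R·Z²/n² = −13.6 × 5²/8² = -5.31 eV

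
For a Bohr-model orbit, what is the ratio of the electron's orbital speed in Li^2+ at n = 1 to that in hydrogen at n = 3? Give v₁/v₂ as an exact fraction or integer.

v ∝ Z^1 · n^-1
v₁/v₂ = (3/1)^1 · (1/3)^-1 = 9

9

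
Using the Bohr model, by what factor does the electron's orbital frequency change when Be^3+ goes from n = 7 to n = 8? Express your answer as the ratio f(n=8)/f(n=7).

f ∝ Z^2 · n^-3; with Z fixed, f ∝ n^-3.
f(n=8)/f(n=7) = (8/7)^-3 = 343/512

343/512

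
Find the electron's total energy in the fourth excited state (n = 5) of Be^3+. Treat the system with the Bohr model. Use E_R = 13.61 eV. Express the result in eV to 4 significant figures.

-8.710 eV

E_n = −E_R·Z²/n² = −13.61 × 4²/5² = -8.710 eV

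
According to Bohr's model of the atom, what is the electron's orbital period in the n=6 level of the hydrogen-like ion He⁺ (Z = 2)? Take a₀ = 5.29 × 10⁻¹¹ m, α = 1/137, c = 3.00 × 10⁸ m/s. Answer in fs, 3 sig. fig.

r = n²a₀/Z = 6²·5.29 × 10⁻¹¹/2 = 9.52 × 10⁻¹⁰ m
v = Zαc/n = 2·0.00730·3.00 × 10⁸/6 = 7.30 × 10⁵ m/s
T = 2πr/v = 8.20 × 10⁻¹⁵ s = 8.20 fs

8.20 fs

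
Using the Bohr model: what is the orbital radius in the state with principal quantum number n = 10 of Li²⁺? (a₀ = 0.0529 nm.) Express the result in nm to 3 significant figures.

1.76 nm

r_n = n²a₀/Z = 10² × 0.0529 / 3
    = 100 × 0.0529 / 3 = 1.76 nm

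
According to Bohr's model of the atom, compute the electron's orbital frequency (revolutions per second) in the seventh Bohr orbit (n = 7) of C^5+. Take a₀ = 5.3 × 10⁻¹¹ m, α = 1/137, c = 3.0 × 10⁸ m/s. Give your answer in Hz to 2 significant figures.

6.9 × 10¹⁴ Hz

r = n²a₀/Z = 4.3 × 10⁻¹⁰ m, v = Zαc/n = 1.9 × 10⁶ m/s
f = v/(2πr) = 6.9 × 10¹⁴ Hz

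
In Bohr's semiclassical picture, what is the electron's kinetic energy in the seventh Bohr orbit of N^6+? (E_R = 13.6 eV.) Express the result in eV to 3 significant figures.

13.6 eV

For a Coulomb orbit the virial theorem gives K = −E_n.
E_n = −E_R·Z²/n², so K = E_R·Z²/n² = 13.6 × 7²/7² = 13.6 eV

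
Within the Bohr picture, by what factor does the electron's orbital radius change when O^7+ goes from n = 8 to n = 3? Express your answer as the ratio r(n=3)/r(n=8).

9/64

r ∝ Z^-1 · n^2; with Z fixed, r ∝ n^2.
r(n=3)/r(n=8) = (3/8)^2 = 9/64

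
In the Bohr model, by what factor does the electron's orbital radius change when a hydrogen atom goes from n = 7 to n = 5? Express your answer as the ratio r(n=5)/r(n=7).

r ∝ Z^-1 · n^2; with Z fixed, r ∝ n^2.
r(n=5)/r(n=7) = (5/7)^2 = 25/49

25/49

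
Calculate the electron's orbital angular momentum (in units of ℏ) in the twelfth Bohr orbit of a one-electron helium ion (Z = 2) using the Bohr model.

L_n = nℏ, so L/ℏ = n = 12.

12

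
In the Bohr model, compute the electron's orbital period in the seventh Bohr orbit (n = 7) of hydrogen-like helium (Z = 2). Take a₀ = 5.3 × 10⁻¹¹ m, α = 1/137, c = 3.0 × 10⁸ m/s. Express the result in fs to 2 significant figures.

13 fs

r = n²a₀/Z = 7²·5.3 × 10⁻¹¹/2 = 1.3 × 10⁻⁹ m
v = Zαc/n = 2·0.0073·3.0 × 10⁸/7 = 6.3 × 10⁵ m/s
T = 2πr/v = 1.3 × 10⁻¹⁴ s = 13 fs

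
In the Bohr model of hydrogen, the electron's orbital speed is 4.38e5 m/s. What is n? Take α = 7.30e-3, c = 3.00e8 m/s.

v_n = Zαc/n ⇒ n = Zαc/v = 1 × 0.00730 × 3.00e8 / 4.38e5 ≈ 5.00
n = 5

5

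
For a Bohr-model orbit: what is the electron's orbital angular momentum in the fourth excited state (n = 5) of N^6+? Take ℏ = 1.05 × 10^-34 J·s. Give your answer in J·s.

L_n = nℏ = 5 × 1.05 × 10^-34 = 5.25 × 10^-34 J·s

5.25 × 10^-34 J·s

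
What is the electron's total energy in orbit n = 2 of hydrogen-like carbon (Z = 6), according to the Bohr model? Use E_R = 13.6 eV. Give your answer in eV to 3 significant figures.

E_n = −E_R·Z²/n² = −13.6 × 6²/2² = -122 eV

-122 eV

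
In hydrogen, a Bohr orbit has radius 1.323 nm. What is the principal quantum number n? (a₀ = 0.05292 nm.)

r_n = n²a₀/Z ⇒ n² = rZ/a₀ = 1.323 × 1 / 0.05292 ≈ 25.00
n = 5

5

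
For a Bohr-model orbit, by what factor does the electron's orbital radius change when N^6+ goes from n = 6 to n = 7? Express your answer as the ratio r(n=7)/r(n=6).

49/36

r ∝ Z^-1 · n^2; with Z fixed, r ∝ n^2.
r(n=7)/r(n=6) = (7/6)^2 = 49/36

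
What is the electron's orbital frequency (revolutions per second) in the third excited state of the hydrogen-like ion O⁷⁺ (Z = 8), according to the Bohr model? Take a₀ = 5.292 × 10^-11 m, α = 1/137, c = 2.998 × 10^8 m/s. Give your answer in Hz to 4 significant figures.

r = n²a₀/Z = 1.058 × 10^-10 m, v = Zαc/n = 4.377 × 10^6 m/s
f = v/(2πr) = 6.581 × 10^15 Hz

6.581 × 10^15 Hz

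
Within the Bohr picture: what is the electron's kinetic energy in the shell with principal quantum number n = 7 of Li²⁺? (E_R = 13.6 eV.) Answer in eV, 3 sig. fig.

For a Coulomb orbit the virial theorem gives K = −E_n.
E_n = −E_R·Z²/n², so K = E_R·Z²/n² = 13.6 × 3²/7² = 2.50 eV

2.50 eV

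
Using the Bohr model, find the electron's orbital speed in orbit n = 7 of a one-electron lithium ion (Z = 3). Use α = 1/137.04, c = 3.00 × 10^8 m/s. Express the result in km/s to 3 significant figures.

v_n = Zαc/n = 3 × 0.00730 × 3.00 × 10^8 / 7
    = 938 km/s

938 km/s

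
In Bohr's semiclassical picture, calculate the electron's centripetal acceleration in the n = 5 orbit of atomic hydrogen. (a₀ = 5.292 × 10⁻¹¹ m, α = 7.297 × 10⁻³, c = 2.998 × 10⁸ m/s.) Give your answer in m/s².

1.447 × 10²⁰ m/s²

r = n²a₀/Z = 1.323 × 10⁻⁹ m, v = Zαc/n = 4.375 × 10⁵ m/s
a = v²/r = (4.375 × 10⁵)² / 1.323 × 10⁻⁹ = 1.447 × 10²⁰ m/s²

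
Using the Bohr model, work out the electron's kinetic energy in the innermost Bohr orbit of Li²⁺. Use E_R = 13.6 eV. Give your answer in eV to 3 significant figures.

For a Coulomb orbit the virial theorem gives K = −E_n.
E_n = −E_R·Z²/n², so K = E_R·Z²/n² = 13.6 × 3²/1² = 122 eV

122 eV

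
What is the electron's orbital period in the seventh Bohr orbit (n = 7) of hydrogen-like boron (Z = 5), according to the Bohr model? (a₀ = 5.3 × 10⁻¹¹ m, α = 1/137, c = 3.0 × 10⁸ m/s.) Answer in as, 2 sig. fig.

r = n²a₀/Z = 7²·5.3 × 10⁻¹¹/5 = 5.2 × 10⁻¹⁰ m
v = Zαc/n = 5·0.0073·3.0 × 10⁸/7 = 1.6 × 10⁶ m/s
T = 2πr/v = 2.1 × 10⁻¹⁵ s = 2100 as

2100 as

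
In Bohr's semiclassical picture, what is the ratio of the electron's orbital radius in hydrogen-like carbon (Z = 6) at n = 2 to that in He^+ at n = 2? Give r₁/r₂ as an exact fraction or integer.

1/3

r ∝ Z^-1 · n^2
r₁/r₂ = (6/2)^-1 · (2/2)^2 = 1/3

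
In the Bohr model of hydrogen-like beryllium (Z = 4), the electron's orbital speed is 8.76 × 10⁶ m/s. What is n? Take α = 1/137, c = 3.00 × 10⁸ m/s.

1

v_n = Zαc/n ⇒ n = Zαc/v = 4 × 0.00730 × 3.00 × 10⁸ / 8.76 × 10⁶ ≈ 1.00
n = 1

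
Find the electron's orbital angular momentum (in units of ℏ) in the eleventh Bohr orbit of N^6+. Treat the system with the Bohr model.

11

L_n = nℏ, so L/ℏ = n = 11.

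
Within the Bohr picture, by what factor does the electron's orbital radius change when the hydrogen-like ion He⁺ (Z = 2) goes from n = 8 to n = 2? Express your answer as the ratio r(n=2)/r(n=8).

r ∝ Z^-1 · n^2; with Z fixed, r ∝ n^2.
r(n=2)/r(n=8) = (2/8)^2 = 1/16

1/16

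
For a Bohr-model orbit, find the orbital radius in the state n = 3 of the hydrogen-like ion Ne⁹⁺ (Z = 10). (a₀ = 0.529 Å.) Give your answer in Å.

r_n = n²a₀/Z = 3² × 0.529 / 10
    = 9 × 0.529 / 10 = 0.476 Å

0.476 Å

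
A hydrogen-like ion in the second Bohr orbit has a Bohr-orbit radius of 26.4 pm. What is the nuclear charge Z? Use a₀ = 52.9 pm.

r_n = n²a₀/Z ⇒ Z = n²a₀/r = 2² × 52.9 / 26.4 ≈ 8.02
Z = 8

8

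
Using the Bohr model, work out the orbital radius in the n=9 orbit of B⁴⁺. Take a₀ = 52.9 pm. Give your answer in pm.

r_n = n²a₀/Z = 9² × 52.9 / 5
    = 81 × 52.9 / 5 = 857 pm

857 pm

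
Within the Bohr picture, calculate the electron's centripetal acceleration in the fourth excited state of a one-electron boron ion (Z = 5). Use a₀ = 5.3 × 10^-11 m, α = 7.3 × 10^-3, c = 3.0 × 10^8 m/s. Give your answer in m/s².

1.8 × 10^22 m/s²

r = n²a₀/Z = 2.6 × 10^-10 m, v = Zαc/n = 2.2 × 10^6 m/s
a = v²/r = (2.2 × 10^6)² / 2.6 × 10^-10 = 1.8 × 10^22 m/s²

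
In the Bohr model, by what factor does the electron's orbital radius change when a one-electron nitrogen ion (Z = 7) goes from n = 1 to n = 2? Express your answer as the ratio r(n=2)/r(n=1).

r ∝ Z^-1 · n^2; with Z fixed, r ∝ n^2.
r(n=2)/r(n=1) = (2/1)^2 = 4

4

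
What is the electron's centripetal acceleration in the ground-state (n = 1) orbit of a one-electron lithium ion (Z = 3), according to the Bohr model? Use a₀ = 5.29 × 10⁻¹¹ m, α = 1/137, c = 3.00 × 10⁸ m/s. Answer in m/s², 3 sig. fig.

r = n²a₀/Z = 1.76 × 10⁻¹¹ m, v = Zαc/n = 6.57 × 10⁶ m/s
a = v²/r = (6.57 × 10⁶)² / 1.76 × 10⁻¹¹ = 2.45 × 10²⁴ m/s²

2.45 × 10²⁴ m/s²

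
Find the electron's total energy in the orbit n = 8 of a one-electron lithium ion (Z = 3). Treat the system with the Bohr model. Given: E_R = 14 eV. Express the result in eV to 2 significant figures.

-2.0 eV

E_n = −E_R·Z²/n² = −14 × 3²/8² = -2.0 eV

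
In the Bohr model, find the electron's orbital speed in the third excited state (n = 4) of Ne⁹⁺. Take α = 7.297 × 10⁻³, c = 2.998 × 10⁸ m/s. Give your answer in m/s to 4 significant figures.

v_n = Zαc/n = 10 × 0.007297 × 2.998 × 10⁸ / 4
    = 5.469 × 10⁶ m/s

5.469 × 10⁶ m/s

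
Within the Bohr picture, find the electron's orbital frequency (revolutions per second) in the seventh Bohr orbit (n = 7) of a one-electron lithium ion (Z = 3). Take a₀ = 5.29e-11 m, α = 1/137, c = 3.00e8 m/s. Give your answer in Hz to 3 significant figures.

r = n²a₀/Z = 8.64e-10 m, v = Zαc/n = 9.38e5 m/s
f = v/(2πr) = 1.73e14 Hz

1.73e14 Hz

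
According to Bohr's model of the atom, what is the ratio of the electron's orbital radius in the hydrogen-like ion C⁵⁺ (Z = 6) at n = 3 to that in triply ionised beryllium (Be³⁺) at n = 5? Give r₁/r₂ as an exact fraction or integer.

r ∝ Z^-1 · n^2
r₁/r₂ = (6/4)^-1 · (3/5)^2 = 6/25

6/25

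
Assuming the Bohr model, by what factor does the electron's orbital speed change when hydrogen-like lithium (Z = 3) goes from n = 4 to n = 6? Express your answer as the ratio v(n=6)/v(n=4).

2/3

v ∝ Z^1 · n^-1; with Z fixed, v ∝ n^-1.
v(n=6)/v(n=4) = (6/4)^-1 = 2/3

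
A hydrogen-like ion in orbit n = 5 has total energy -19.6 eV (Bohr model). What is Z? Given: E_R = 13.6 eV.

6

E_n = −E_R Z²/n² ⇒ Z² = −E_n n²/E_R = 19.6 × 5² / 13.6 ≈ 36.03
Z = 6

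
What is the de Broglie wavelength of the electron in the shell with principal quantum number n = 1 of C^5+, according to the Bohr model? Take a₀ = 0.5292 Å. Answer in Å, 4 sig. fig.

0.5542 Å

The Bohr quantisation condition is nλ = 2πr_n.
r_n = n²a₀/Z = 0.08820 Å
λ = 2πr_n/n = 2π·0.08820/1 = 0.5542 Å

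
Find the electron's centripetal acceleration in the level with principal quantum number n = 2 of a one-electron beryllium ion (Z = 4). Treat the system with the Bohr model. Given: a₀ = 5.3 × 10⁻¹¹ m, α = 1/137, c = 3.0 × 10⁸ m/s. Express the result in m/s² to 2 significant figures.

3.6 × 10²³ m/s²

r = n²a₀/Z = 5.3 × 10⁻¹¹ m, v = Zαc/n = 4.4 × 10⁶ m/s
a = v²/r = (4.4 × 10⁶)² / 5.3 × 10⁻¹¹ = 3.6 × 10²³ m/s²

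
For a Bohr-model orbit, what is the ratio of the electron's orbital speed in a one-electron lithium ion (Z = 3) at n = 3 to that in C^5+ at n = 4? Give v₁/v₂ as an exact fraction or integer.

2/3

v ∝ Z^1 · n^-1
v₁/v₂ = (3/6)^1 · (3/4)^-1 = 2/3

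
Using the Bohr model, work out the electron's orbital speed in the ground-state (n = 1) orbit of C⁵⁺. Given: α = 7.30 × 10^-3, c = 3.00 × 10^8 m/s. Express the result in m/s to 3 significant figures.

1.31 × 10^7 m/s

v_n = Zαc/n = 6 × 0.00730 × 3.00 × 10^8 / 1
    = 1.31 × 10^7 m/s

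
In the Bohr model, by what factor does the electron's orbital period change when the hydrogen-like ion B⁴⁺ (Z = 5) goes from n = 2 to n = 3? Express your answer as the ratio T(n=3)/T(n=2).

27/8

T ∝ Z^-2 · n^3; with Z fixed, T ∝ n^3.
T(n=3)/T(n=2) = (3/2)^3 = 27/8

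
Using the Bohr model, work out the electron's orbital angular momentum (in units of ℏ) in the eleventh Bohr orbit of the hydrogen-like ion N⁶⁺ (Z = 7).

11

L_n = nℏ, so L/ℏ = n = 11.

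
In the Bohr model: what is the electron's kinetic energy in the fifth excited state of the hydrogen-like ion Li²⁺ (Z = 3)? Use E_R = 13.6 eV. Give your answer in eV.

3.40 eV

For a Coulomb orbit the virial theorem gives K = −E_n.
E_n = −E_R·Z²/n², so K = E_R·Z²/n² = 13.6 × 3²/6² = 3.40 eV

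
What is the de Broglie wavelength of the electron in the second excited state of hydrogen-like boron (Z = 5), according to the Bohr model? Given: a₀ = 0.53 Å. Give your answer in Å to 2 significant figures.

2.0 Å

The Bohr quantisation condition is nλ = 2πr_n.
r_n = n²a₀/Z = 0.95 Å
λ = 2πr_n/n = 2π·0.95/3 = 2.0 Å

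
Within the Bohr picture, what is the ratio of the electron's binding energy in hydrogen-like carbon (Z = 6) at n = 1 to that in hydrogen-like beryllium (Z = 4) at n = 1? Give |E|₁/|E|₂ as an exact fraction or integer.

|E| ∝ Z^2 · n^-2
|E|₁/|E|₂ = (6/4)^2 · (1/1)^-2 = 9/4

9/4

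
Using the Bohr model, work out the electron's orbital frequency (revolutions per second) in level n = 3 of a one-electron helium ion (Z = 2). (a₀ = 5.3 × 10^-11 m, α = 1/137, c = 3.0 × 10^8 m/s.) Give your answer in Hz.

r = n²a₀/Z = 2.4 × 10^-10 m, v = Zαc/n = 1.5 × 10^6 m/s
f = v/(2πr) = 9.7 × 10^14 Hz

9.7 × 10^14 Hz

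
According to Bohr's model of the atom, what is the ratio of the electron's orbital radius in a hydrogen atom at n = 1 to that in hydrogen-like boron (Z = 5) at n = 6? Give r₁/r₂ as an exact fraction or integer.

5/36

r ∝ Z^-1 · n^2
r₁/r₂ = (1/5)^-1 · (1/6)^2 = 5/36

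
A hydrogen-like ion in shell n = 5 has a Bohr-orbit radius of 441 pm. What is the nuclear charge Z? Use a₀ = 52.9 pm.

3

r_n = n²a₀/Z ⇒ Z = n²a₀/r = 5² × 52.9 / 441 ≈ 3.00
Z = 3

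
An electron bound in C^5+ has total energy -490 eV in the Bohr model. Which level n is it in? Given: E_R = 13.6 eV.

1

E_n = −E_R Z²/n² ⇒ n² = E_R Z²/(−E_n) = 13.6 × 6² / 490 ≈ 1.00
n = 1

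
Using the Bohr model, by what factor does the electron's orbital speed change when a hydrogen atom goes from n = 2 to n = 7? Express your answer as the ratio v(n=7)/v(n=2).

2/7

v ∝ Z^1 · n^-1; with Z fixed, v ∝ n^-1.
v(n=7)/v(n=2) = (7/2)^-1 = 2/7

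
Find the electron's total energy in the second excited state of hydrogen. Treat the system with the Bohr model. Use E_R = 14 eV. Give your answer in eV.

E_n = −E_R·Z²/n² = −14 × 1²/3² = -1.6 eV

-1.6 eV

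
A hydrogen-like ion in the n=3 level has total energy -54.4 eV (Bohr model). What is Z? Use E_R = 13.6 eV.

E_n = −E_R Z²/n² ⇒ Z² = −E_n n²/E_R = 54.4 × 3² / 13.6 ≈ 36.00
Z = 6

6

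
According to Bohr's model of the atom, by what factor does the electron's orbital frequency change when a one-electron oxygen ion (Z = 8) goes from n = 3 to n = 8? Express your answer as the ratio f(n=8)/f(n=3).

f ∝ Z^2 · n^-3; with Z fixed, f ∝ n^-3.
f(n=8)/f(n=3) = (8/3)^-3 = 27/512

27/512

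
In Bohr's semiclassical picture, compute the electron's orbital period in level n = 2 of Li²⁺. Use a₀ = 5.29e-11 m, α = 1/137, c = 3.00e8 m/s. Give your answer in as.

r = n²a₀/Z = 2²·5.29e-11/3 = 7.05e-11 m
v = Zαc/n = 3·0.00730·3.00e8/2 = 3.28e6 m/s
T = 2πr/v = 1.35e-16 s = 135 as

135 as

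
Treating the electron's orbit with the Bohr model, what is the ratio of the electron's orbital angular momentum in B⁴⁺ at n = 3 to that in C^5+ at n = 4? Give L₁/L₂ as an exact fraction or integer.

L = nℏ is independent of Z.
L₁/L₂ = n₁/n₂ = 3/4 = 3/4

3/4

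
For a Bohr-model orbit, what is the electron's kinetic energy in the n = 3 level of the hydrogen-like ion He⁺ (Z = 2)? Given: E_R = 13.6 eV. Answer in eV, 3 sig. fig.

6.04 eV

For a Coulomb orbit the virial theorem gives K = −E_n.
E_n = −E_R·Z²/n², so K = E_R·Z²/n² = 13.6 × 2²/3² = 6.04 eV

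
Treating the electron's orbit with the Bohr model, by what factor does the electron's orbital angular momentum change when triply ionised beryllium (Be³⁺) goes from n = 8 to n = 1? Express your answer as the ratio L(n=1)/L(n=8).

1/8

L = nℏ depends only on n, so L ∝ n.
L(n=1)/L(n=8) = (1/8)^1 = 1/8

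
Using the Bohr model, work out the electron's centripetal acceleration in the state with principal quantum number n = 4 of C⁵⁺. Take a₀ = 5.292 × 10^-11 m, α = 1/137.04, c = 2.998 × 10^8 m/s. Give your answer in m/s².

7.631 × 10^22 m/s²

r = n²a₀/Z = 1.411 × 10^-10 m, v = Zαc/n = 3.282 × 10^6 m/s
a = v²/r = (3.282 × 10^6)² / 1.411 × 10^-10 = 7.631 × 10^22 m/s²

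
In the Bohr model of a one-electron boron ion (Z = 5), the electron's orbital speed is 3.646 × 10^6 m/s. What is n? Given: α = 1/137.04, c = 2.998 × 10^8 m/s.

3

v_n = Zαc/n ⇒ n = Zαc/v = 5 × 0.007297 × 2.998 × 10^8 / 3.646 × 10^6 ≈ 3.00
n = 3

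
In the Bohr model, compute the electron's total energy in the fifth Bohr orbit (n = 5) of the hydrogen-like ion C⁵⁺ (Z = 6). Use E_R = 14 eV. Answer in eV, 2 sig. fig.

E_n = −E_R·Z²/n² = −14 × 6²/5² = -20 eV

-20 eV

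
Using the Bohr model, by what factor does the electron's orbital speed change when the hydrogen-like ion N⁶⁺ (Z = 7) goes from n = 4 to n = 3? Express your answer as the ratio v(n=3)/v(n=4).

4/3

v ∝ Z^1 · n^-1; with Z fixed, v ∝ n^-1.
v(n=3)/v(n=4) = (3/4)^-1 = 4/3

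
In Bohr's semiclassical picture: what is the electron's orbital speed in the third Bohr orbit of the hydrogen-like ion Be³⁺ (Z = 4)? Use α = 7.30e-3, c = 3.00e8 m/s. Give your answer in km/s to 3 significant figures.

2920 km/s

v_n = Zαc/n = 4 × 0.00730 × 3.00e8 / 3
    = 2920 km/s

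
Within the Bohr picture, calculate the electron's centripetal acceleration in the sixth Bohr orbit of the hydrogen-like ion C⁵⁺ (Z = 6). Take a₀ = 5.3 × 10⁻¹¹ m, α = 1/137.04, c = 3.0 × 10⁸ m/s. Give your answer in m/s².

1.5 × 10²² m/s²

r = n²a₀/Z = 3.2 × 10⁻¹⁰ m, v = Zαc/n = 2.2 × 10⁶ m/s
a = v²/r = (2.2 × 10⁶)² / 3.2 × 10⁻¹⁰ = 1.5 × 10²² m/s²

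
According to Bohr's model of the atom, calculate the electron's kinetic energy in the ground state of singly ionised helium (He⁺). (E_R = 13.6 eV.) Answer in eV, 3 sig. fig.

54.4 eV

For a Coulomb orbit the virial theorem gives K = −E_n.
E_n = −E_R·Z²/n², so K = E_R·Z²/n² = 13.6 × 2²/1² = 54.4 eV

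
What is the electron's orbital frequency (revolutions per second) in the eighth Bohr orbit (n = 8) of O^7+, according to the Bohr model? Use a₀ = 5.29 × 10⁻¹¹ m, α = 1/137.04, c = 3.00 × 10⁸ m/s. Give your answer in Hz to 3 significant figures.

r = n²a₀/Z = 4.23 × 10⁻¹⁰ m, v = Zαc/n = 2.19 × 10⁶ m/s
f = v/(2πr) = 8.23 × 10¹⁴ Hz

8.23 × 10¹⁴ Hz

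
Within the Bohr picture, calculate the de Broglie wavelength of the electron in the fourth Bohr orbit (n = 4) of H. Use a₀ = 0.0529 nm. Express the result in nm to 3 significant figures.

The Bohr quantisation condition is nλ = 2πr_n.
r_n = n²a₀/Z = 0.846 nm
λ = 2πr_n/n = 2π·0.846/4 = 1.33 nm

1.33 nm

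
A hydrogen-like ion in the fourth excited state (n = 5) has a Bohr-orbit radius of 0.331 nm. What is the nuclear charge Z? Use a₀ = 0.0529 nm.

4

r_n = n²a₀/Z ⇒ Z = n²a₀/r = 5² × 0.0529 / 0.331 ≈ 4.00
Z = 4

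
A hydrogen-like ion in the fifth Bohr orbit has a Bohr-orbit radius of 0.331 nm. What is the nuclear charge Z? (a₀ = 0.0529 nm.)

4

r_n = n²a₀/Z ⇒ Z = n²a₀/r = 5² × 0.0529 / 0.331 ≈ 4.00
Z = 4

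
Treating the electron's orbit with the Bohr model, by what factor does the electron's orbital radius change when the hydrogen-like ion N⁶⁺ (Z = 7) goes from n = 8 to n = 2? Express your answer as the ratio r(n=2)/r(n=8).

r ∝ Z^-1 · n^2; with Z fixed, r ∝ n^2.
r(n=2)/r(n=8) = (2/8)^2 = 1/16

1/16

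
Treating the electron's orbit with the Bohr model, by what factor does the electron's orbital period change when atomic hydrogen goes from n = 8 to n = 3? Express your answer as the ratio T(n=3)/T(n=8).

T ∝ Z^-2 · n^3; with Z fixed, T ∝ n^3.
T(n=3)/T(n=8) = (3/8)^3 = 27/512

27/512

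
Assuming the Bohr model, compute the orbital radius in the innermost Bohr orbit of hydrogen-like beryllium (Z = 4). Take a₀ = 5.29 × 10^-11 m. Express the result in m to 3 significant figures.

r_n = n²a₀/Z = 1² × 5.29 × 10^-11 / 4
    = 1 × 5.29 × 10^-11 / 4 = 1.32 × 10^-11 m

1.32 × 10^-11 m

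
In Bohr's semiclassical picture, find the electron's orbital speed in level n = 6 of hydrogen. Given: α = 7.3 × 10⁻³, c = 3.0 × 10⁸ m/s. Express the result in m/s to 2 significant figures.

v_n = Zαc/n = 1 × 0.0073 × 3.0 × 10⁸ / 6
    = 3.6 × 10⁵ m/s

3.6 × 10⁵ m/s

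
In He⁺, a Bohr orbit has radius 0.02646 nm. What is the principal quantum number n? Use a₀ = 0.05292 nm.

1

r_n = n²a₀/Z ⇒ n² = rZ/a₀ = 0.02646 × 2 / 0.05292 ≈ 1.00
n = 1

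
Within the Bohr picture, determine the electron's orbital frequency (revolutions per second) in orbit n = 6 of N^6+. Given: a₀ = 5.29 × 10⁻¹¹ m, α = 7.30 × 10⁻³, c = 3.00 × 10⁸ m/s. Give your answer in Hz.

1.49 × 10¹⁵ Hz

r = n²a₀/Z = 2.72 × 10⁻¹⁰ m, v = Zαc/n = 2.56 × 10⁶ m/s
f = v/(2πr) = 1.49 × 10¹⁵ Hz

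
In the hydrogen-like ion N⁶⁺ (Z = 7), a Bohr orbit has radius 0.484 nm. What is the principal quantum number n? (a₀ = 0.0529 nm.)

r_n = n²a₀/Z ⇒ n² = rZ/a₀ = 0.484 × 7 / 0.0529 ≈ 64.05
n = 8

8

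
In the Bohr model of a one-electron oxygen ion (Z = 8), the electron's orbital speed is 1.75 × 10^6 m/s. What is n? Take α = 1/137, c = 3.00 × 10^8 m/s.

10

v_n = Zαc/n ⇒ n = Zαc/v = 8 × 0.00730 × 3.00 × 10^8 / 1.75 × 10^6 ≈ 10.01
n = 10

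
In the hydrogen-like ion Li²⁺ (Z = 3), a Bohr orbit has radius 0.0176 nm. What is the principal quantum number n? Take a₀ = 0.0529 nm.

r_n = n²a₀/Z ⇒ n² = rZ/a₀ = 0.0176 × 3 / 0.0529 ≈ 1.00
n = 1

1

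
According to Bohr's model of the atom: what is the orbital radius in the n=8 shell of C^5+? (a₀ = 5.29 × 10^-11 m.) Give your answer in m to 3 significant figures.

5.64 × 10^-10 m

r_n = n²a₀/Z = 8² × 5.29 × 10^-11 / 6
    = 64 × 5.29 × 10^-11 / 6 = 5.64 × 10^-10 m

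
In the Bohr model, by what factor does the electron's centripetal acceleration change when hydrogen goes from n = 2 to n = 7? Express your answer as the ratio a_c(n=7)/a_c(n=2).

16/2401

a_c ∝ Z^3 · n^-4; with Z fixed, a_c ∝ n^-4.
a_c(n=7)/a_c(n=2) = (7/2)^-4 = 16/2401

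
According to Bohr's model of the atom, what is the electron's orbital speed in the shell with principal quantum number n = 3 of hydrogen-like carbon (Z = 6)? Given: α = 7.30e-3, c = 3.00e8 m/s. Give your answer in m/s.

4.38e6 m/s

v_n = Zαc/n = 6 × 0.00730 × 3.00e8 / 3
    = 4.38e6 m/s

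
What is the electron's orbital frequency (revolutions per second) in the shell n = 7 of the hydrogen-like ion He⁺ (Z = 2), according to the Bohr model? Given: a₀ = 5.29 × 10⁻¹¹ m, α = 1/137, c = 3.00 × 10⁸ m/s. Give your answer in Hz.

7.68 × 10¹³ Hz

r = n²a₀/Z = 1.30 × 10⁻⁹ m, v = Zαc/n = 6.26 × 10⁵ m/s
f = v/(2πr) = 7.68 × 10¹³ Hz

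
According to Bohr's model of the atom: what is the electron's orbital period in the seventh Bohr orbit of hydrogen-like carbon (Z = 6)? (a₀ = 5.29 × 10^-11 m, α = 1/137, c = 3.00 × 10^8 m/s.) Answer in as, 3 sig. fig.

1450 as

r = n²a₀/Z = 7²·5.29 × 10^-11/6 = 4.32 × 10^-10 m
v = Zαc/n = 6·0.00730·3.00 × 10^8/7 = 1.88 × 10^6 m/s
T = 2πr/v = 1.45 × 10^-15 s = 1450 as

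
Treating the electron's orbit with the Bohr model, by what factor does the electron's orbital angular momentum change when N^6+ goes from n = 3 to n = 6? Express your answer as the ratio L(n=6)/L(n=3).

L = nℏ depends only on n, so L ∝ n.
L(n=6)/L(n=3) = (6/3)^1 = 2

2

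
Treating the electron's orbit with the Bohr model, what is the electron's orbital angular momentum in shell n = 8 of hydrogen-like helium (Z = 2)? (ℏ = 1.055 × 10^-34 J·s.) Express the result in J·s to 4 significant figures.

L_n = nℏ = 8 × 1.055 × 10^-34 = 8.440 × 10^-34 J·s

8.440 × 10^-34 J·s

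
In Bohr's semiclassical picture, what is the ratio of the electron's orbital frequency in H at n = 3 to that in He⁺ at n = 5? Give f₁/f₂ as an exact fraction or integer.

f ∝ Z^2 · n^-3
f₁/f₂ = (1/2)^2 · (3/5)^-3 = 125/108

125/108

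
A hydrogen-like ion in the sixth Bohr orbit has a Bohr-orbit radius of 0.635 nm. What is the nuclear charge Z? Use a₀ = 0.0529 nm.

r_n = n²a₀/Z ⇒ Z = n²a₀/r = 6² × 0.0529 / 0.635 ≈ 3.00
Z = 3

3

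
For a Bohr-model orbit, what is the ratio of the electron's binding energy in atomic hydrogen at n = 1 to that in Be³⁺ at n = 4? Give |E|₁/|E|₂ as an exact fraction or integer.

1

|E| ∝ Z^2 · n^-2
|E|₁/|E|₂ = (1/4)^2 · (1/4)^-2 = 1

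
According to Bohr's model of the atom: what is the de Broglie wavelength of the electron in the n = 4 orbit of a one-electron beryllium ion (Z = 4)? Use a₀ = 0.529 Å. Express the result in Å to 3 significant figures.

The Bohr quantisation condition is nλ = 2πr_n.
r_n = n²a₀/Z = 2.12 Å
λ = 2πr_n/n = 2π·2.12/4 = 3.32 Å

3.32 Å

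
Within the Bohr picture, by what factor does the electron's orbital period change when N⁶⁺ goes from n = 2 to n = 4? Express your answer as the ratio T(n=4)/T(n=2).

8

T ∝ Z^-2 · n^3; with Z fixed, T ∝ n^3.
T(n=4)/T(n=2) = (4/2)^3 = 8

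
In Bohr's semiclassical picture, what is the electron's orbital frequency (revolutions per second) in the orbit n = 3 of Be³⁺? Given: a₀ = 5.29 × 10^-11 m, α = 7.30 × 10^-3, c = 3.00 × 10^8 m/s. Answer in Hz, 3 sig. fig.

r = n²a₀/Z = 1.19 × 10^-10 m, v = Zαc/n = 2.92 × 10^6 m/s
f = v/(2πr) = 3.90 × 10^15 Hz

3.90 × 10^15 Hz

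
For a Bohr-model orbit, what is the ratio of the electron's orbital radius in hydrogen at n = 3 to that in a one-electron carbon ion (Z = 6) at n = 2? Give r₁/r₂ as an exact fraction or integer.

r ∝ Z^-1 · n^2
r₁/r₂ = (1/6)^-1 · (3/2)^2 = 27/2

27/2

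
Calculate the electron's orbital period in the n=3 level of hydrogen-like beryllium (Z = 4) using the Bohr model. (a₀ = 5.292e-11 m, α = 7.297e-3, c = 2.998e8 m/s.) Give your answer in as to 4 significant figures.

256.5 as

r = n²a₀/Z = 3²·5.292e-11/4 = 1.191e-10 m
v = Zαc/n = 4·0.007297·2.998e8/3 = 2.917e6 m/s
T = 2πr/v = 2.565e-16 s = 256.5 as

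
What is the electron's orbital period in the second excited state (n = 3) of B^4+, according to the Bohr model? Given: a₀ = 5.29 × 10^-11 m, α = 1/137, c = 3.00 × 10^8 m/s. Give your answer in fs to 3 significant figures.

0.164 fs

r = n²a₀/Z = 3²·5.29 × 10^-11/5 = 9.52 × 10^-11 m
v = Zαc/n = 5·0.00730·3.00 × 10^8/3 = 3.65 × 10^6 m/s
T = 2πr/v = 1.64 × 10^-16 s = 0.164 fs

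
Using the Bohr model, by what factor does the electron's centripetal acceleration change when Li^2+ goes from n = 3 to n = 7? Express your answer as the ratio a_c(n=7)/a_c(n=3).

81/2401

a_c ∝ Z^3 · n^-4; with Z fixed, a_c ∝ n^-4.
a_c(n=7)/a_c(n=3) = (7/3)^-4 = 81/2401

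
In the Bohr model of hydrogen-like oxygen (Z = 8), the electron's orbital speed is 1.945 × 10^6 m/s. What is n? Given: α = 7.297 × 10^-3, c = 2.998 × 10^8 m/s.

v_n = Zαc/n ⇒ n = Zαc/v = 8 × 0.007297 × 2.998 × 10^8 / 1.945 × 10^6 ≈ 9.00
n = 9

9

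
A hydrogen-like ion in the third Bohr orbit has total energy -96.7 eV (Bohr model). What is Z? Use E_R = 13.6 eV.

E_n = −E_R Z²/n² ⇒ Z² = −E_n n²/E_R = 96.7 × 3² / 13.6 ≈ 63.99
Z = 8

8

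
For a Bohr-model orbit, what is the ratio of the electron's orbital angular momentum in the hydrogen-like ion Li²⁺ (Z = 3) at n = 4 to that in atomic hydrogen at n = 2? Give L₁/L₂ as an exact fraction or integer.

2

L = nℏ is independent of Z.
L₁/L₂ = n₁/n₂ = 4/2 = 2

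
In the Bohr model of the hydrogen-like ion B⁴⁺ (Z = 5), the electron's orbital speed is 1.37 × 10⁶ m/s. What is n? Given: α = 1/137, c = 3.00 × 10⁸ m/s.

8

v_n = Zαc/n ⇒ n = Zαc/v = 5 × 0.00730 × 3.00 × 10⁸ / 1.37 × 10⁶ ≈ 7.99
n = 8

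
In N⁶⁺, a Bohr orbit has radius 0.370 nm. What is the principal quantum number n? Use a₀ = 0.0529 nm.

7

r_n = n²a₀/Z ⇒ n² = rZ/a₀ = 0.370 × 7 / 0.0529 ≈ 48.96
n = 7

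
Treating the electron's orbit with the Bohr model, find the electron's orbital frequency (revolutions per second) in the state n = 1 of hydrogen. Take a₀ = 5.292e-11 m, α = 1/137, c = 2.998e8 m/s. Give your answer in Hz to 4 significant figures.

6.581e15 Hz

r = n²a₀/Z = 5.292e-11 m, v = Zαc/n = 2.188e6 m/s
f = v/(2πr) = 6.581e15 Hz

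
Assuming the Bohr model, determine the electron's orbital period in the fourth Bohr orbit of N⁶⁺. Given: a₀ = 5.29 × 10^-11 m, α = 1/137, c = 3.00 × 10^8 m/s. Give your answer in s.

r = n²a₀/Z = 4²·5.29 × 10^-11/7 = 1.21 × 10^-10 m
v = Zαc/n = 7·0.00730·3.00 × 10^8/4 = 3.83 × 10^6 m/s
T = 2πr/v = 1.98 × 10^-16 s

1.98 × 10^-16 s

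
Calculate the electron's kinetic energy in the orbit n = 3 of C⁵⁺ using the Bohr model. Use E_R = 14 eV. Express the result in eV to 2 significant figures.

For a Coulomb orbit the virial theorem gives K = −E_n.
E_n = −E_R·Z²/n², so K = E_R·Z²/n² = 14 × 6²/3² = 56 eV

56 eV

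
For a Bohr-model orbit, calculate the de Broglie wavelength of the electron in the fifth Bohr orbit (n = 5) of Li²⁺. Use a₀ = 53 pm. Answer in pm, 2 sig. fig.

The Bohr quantisation condition is nλ = 2πr_n.
r_n = n²a₀/Z = 440 pm
λ = 2πr_n/n = 2π·440/5 = 560 pm

560 pm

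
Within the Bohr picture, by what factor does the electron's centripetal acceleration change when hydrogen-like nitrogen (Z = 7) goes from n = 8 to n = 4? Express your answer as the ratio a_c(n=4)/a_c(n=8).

a_c ∝ Z^3 · n^-4; with Z fixed, a_c ∝ n^-4.
a_c(n=4)/a_c(n=8) = (4/8)^-4 = 16

16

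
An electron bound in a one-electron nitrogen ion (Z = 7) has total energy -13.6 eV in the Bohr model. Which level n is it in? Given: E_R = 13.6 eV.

E_n = −E_R Z²/n² ⇒ n² = E_R Z²/(−E_n) = 13.6 × 7² / 13.6 ≈ 49.00
n = 7

7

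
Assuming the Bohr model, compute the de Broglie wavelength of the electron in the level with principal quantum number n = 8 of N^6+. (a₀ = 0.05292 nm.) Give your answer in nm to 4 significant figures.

The Bohr quantisation condition is nλ = 2πr_n.
r_n = n²a₀/Z = 0.4838 nm
λ = 2πr_n/n = 2π·0.4838/8 = 0.3800 nm

0.3800 nm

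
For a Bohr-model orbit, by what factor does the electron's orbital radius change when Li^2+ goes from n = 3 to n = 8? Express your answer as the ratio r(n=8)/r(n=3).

64/9

r ∝ Z^-1 · n^2; with Z fixed, r ∝ n^2.
r(n=8)/r(n=3) = (8/3)^2 = 64/9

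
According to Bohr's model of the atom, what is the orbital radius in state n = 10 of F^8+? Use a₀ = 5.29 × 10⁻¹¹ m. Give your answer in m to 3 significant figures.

5.88 × 10⁻¹⁰ m

r_n = n²a₀/Z = 10² × 5.29 × 10⁻¹¹ / 9
    = 100 × 5.29 × 10⁻¹¹ / 9 = 5.88 × 10⁻¹⁰ m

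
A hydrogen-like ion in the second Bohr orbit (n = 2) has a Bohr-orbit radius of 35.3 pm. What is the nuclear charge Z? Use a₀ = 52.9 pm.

r_n = n²a₀/Z ⇒ Z = n²a₀/r = 2² × 52.9 / 35.3 ≈ 5.99
Z = 6

6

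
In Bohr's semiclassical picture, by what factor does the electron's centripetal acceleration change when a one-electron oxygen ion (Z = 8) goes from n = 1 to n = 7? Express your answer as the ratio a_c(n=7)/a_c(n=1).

1/2401

a_c ∝ Z^3 · n^-4; with Z fixed, a_c ∝ n^-4.
a_c(n=7)/a_c(n=1) = (7/1)^-4 = 1/2401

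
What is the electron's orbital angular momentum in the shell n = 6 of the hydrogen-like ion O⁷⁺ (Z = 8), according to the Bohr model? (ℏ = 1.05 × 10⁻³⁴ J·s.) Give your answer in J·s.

L_n = nℏ = 6 × 1.05 × 10⁻³⁴ = 6.30 × 10⁻³⁴ J·s

6.30 × 10⁻³⁴ J·s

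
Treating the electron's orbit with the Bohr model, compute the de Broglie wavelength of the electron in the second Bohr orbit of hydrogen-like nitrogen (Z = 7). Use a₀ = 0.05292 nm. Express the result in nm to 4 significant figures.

0.09500 nm

The Bohr quantisation condition is nλ = 2πr_n.
r_n = n²a₀/Z = 0.03024 nm
λ = 2πr_n/n = 2π·0.03024/2 = 0.09500 nm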